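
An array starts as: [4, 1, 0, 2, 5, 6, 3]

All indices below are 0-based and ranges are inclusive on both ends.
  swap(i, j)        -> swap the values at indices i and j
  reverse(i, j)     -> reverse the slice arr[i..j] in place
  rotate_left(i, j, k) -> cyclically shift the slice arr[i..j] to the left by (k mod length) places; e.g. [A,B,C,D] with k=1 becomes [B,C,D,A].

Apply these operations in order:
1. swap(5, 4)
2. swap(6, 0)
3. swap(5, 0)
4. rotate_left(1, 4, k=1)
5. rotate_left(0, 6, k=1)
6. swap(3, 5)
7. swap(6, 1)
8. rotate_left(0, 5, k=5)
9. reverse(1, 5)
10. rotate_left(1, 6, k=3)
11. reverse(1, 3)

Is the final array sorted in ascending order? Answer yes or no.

Answer: no

Derivation:
After 1 (swap(5, 4)): [4, 1, 0, 2, 6, 5, 3]
After 2 (swap(6, 0)): [3, 1, 0, 2, 6, 5, 4]
After 3 (swap(5, 0)): [5, 1, 0, 2, 6, 3, 4]
After 4 (rotate_left(1, 4, k=1)): [5, 0, 2, 6, 1, 3, 4]
After 5 (rotate_left(0, 6, k=1)): [0, 2, 6, 1, 3, 4, 5]
After 6 (swap(3, 5)): [0, 2, 6, 4, 3, 1, 5]
After 7 (swap(6, 1)): [0, 5, 6, 4, 3, 1, 2]
After 8 (rotate_left(0, 5, k=5)): [1, 0, 5, 6, 4, 3, 2]
After 9 (reverse(1, 5)): [1, 3, 4, 6, 5, 0, 2]
After 10 (rotate_left(1, 6, k=3)): [1, 5, 0, 2, 3, 4, 6]
After 11 (reverse(1, 3)): [1, 2, 0, 5, 3, 4, 6]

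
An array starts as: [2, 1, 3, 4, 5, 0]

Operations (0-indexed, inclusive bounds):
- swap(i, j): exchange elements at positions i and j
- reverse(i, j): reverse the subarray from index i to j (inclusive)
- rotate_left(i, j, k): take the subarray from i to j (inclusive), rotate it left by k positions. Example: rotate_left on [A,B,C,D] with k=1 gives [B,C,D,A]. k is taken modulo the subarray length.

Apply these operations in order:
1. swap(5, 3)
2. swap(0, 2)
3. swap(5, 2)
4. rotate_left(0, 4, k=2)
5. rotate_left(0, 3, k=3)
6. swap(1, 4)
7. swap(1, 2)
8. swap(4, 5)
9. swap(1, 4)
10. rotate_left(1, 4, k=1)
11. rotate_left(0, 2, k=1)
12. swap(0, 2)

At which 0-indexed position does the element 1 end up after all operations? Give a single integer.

After 1 (swap(5, 3)): [2, 1, 3, 0, 5, 4]
After 2 (swap(0, 2)): [3, 1, 2, 0, 5, 4]
After 3 (swap(5, 2)): [3, 1, 4, 0, 5, 2]
After 4 (rotate_left(0, 4, k=2)): [4, 0, 5, 3, 1, 2]
After 5 (rotate_left(0, 3, k=3)): [3, 4, 0, 5, 1, 2]
After 6 (swap(1, 4)): [3, 1, 0, 5, 4, 2]
After 7 (swap(1, 2)): [3, 0, 1, 5, 4, 2]
After 8 (swap(4, 5)): [3, 0, 1, 5, 2, 4]
After 9 (swap(1, 4)): [3, 2, 1, 5, 0, 4]
After 10 (rotate_left(1, 4, k=1)): [3, 1, 5, 0, 2, 4]
After 11 (rotate_left(0, 2, k=1)): [1, 5, 3, 0, 2, 4]
After 12 (swap(0, 2)): [3, 5, 1, 0, 2, 4]

Answer: 2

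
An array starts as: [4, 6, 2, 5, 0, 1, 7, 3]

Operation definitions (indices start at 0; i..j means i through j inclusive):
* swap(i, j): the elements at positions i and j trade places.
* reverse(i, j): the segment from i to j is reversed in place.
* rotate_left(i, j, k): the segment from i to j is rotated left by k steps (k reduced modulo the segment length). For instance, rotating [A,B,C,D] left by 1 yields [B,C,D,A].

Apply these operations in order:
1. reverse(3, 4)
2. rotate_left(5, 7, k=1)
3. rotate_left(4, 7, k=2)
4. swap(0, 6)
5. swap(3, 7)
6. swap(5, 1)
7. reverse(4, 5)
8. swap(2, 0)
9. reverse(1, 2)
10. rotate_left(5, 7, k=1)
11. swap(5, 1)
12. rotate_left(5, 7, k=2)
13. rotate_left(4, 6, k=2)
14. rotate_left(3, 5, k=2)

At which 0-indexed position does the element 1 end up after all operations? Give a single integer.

Answer: 2

Derivation:
After 1 (reverse(3, 4)): [4, 6, 2, 0, 5, 1, 7, 3]
After 2 (rotate_left(5, 7, k=1)): [4, 6, 2, 0, 5, 7, 3, 1]
After 3 (rotate_left(4, 7, k=2)): [4, 6, 2, 0, 3, 1, 5, 7]
After 4 (swap(0, 6)): [5, 6, 2, 0, 3, 1, 4, 7]
After 5 (swap(3, 7)): [5, 6, 2, 7, 3, 1, 4, 0]
After 6 (swap(5, 1)): [5, 1, 2, 7, 3, 6, 4, 0]
After 7 (reverse(4, 5)): [5, 1, 2, 7, 6, 3, 4, 0]
After 8 (swap(2, 0)): [2, 1, 5, 7, 6, 3, 4, 0]
After 9 (reverse(1, 2)): [2, 5, 1, 7, 6, 3, 4, 0]
After 10 (rotate_left(5, 7, k=1)): [2, 5, 1, 7, 6, 4, 0, 3]
After 11 (swap(5, 1)): [2, 4, 1, 7, 6, 5, 0, 3]
After 12 (rotate_left(5, 7, k=2)): [2, 4, 1, 7, 6, 3, 5, 0]
After 13 (rotate_left(4, 6, k=2)): [2, 4, 1, 7, 5, 6, 3, 0]
After 14 (rotate_left(3, 5, k=2)): [2, 4, 1, 6, 7, 5, 3, 0]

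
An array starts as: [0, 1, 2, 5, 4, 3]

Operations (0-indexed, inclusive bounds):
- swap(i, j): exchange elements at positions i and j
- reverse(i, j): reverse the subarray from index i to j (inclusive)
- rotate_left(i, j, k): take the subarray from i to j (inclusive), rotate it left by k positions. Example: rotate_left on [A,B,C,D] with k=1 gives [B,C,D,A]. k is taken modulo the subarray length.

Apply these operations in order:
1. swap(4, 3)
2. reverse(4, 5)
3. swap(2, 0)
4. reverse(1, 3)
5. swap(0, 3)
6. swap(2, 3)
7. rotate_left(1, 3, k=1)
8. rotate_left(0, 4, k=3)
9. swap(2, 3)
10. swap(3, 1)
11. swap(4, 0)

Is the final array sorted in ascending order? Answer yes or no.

Answer: yes

Derivation:
After 1 (swap(4, 3)): [0, 1, 2, 4, 5, 3]
After 2 (reverse(4, 5)): [0, 1, 2, 4, 3, 5]
After 3 (swap(2, 0)): [2, 1, 0, 4, 3, 5]
After 4 (reverse(1, 3)): [2, 4, 0, 1, 3, 5]
After 5 (swap(0, 3)): [1, 4, 0, 2, 3, 5]
After 6 (swap(2, 3)): [1, 4, 2, 0, 3, 5]
After 7 (rotate_left(1, 3, k=1)): [1, 2, 0, 4, 3, 5]
After 8 (rotate_left(0, 4, k=3)): [4, 3, 1, 2, 0, 5]
After 9 (swap(2, 3)): [4, 3, 2, 1, 0, 5]
After 10 (swap(3, 1)): [4, 1, 2, 3, 0, 5]
After 11 (swap(4, 0)): [0, 1, 2, 3, 4, 5]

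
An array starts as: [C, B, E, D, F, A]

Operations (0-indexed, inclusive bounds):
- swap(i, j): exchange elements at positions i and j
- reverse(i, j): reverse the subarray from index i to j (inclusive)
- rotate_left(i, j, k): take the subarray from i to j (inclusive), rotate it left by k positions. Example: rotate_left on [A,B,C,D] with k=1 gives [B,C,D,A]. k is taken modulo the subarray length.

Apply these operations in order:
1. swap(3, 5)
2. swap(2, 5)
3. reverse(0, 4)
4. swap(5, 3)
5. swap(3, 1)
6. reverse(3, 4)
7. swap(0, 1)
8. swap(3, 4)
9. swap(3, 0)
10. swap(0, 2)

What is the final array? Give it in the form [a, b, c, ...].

Answer: [D, F, A, E, C, B]

Derivation:
After 1 (swap(3, 5)): [C, B, E, A, F, D]
After 2 (swap(2, 5)): [C, B, D, A, F, E]
After 3 (reverse(0, 4)): [F, A, D, B, C, E]
After 4 (swap(5, 3)): [F, A, D, E, C, B]
After 5 (swap(3, 1)): [F, E, D, A, C, B]
After 6 (reverse(3, 4)): [F, E, D, C, A, B]
After 7 (swap(0, 1)): [E, F, D, C, A, B]
After 8 (swap(3, 4)): [E, F, D, A, C, B]
After 9 (swap(3, 0)): [A, F, D, E, C, B]
After 10 (swap(0, 2)): [D, F, A, E, C, B]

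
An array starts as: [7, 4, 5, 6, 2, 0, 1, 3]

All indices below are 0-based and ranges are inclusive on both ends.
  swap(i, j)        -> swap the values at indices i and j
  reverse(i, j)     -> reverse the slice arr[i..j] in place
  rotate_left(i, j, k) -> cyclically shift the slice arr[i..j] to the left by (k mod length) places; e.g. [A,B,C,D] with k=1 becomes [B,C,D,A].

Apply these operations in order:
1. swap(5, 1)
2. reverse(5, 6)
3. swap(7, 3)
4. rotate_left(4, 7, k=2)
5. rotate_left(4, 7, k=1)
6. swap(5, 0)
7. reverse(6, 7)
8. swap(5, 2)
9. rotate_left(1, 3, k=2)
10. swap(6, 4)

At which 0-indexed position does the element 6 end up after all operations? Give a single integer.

Answer: 6

Derivation:
After 1 (swap(5, 1)): [7, 0, 5, 6, 2, 4, 1, 3]
After 2 (reverse(5, 6)): [7, 0, 5, 6, 2, 1, 4, 3]
After 3 (swap(7, 3)): [7, 0, 5, 3, 2, 1, 4, 6]
After 4 (rotate_left(4, 7, k=2)): [7, 0, 5, 3, 4, 6, 2, 1]
After 5 (rotate_left(4, 7, k=1)): [7, 0, 5, 3, 6, 2, 1, 4]
After 6 (swap(5, 0)): [2, 0, 5, 3, 6, 7, 1, 4]
After 7 (reverse(6, 7)): [2, 0, 5, 3, 6, 7, 4, 1]
After 8 (swap(5, 2)): [2, 0, 7, 3, 6, 5, 4, 1]
After 9 (rotate_left(1, 3, k=2)): [2, 3, 0, 7, 6, 5, 4, 1]
After 10 (swap(6, 4)): [2, 3, 0, 7, 4, 5, 6, 1]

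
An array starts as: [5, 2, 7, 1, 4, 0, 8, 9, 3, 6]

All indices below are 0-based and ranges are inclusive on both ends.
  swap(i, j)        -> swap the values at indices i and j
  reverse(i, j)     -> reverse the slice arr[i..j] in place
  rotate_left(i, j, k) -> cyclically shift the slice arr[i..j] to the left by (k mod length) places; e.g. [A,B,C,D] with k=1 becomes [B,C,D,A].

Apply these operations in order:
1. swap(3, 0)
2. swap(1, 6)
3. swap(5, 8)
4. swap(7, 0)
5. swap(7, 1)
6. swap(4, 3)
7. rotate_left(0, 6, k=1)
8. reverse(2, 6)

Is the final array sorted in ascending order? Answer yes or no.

Answer: no

Derivation:
After 1 (swap(3, 0)): [1, 2, 7, 5, 4, 0, 8, 9, 3, 6]
After 2 (swap(1, 6)): [1, 8, 7, 5, 4, 0, 2, 9, 3, 6]
After 3 (swap(5, 8)): [1, 8, 7, 5, 4, 3, 2, 9, 0, 6]
After 4 (swap(7, 0)): [9, 8, 7, 5, 4, 3, 2, 1, 0, 6]
After 5 (swap(7, 1)): [9, 1, 7, 5, 4, 3, 2, 8, 0, 6]
After 6 (swap(4, 3)): [9, 1, 7, 4, 5, 3, 2, 8, 0, 6]
After 7 (rotate_left(0, 6, k=1)): [1, 7, 4, 5, 3, 2, 9, 8, 0, 6]
After 8 (reverse(2, 6)): [1, 7, 9, 2, 3, 5, 4, 8, 0, 6]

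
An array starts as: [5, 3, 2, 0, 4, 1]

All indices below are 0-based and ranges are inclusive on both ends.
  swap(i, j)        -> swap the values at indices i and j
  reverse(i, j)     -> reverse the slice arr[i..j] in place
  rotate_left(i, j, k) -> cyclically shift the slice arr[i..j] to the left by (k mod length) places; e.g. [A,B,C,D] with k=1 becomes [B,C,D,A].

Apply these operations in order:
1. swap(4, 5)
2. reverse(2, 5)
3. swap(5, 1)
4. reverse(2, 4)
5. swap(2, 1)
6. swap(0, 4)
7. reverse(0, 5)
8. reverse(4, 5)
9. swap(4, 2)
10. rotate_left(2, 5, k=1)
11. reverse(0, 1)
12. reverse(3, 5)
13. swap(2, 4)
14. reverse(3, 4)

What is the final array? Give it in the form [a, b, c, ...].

After 1 (swap(4, 5)): [5, 3, 2, 0, 1, 4]
After 2 (reverse(2, 5)): [5, 3, 4, 1, 0, 2]
After 3 (swap(5, 1)): [5, 2, 4, 1, 0, 3]
After 4 (reverse(2, 4)): [5, 2, 0, 1, 4, 3]
After 5 (swap(2, 1)): [5, 0, 2, 1, 4, 3]
After 6 (swap(0, 4)): [4, 0, 2, 1, 5, 3]
After 7 (reverse(0, 5)): [3, 5, 1, 2, 0, 4]
After 8 (reverse(4, 5)): [3, 5, 1, 2, 4, 0]
After 9 (swap(4, 2)): [3, 5, 4, 2, 1, 0]
After 10 (rotate_left(2, 5, k=1)): [3, 5, 2, 1, 0, 4]
After 11 (reverse(0, 1)): [5, 3, 2, 1, 0, 4]
After 12 (reverse(3, 5)): [5, 3, 2, 4, 0, 1]
After 13 (swap(2, 4)): [5, 3, 0, 4, 2, 1]
After 14 (reverse(3, 4)): [5, 3, 0, 2, 4, 1]

Answer: [5, 3, 0, 2, 4, 1]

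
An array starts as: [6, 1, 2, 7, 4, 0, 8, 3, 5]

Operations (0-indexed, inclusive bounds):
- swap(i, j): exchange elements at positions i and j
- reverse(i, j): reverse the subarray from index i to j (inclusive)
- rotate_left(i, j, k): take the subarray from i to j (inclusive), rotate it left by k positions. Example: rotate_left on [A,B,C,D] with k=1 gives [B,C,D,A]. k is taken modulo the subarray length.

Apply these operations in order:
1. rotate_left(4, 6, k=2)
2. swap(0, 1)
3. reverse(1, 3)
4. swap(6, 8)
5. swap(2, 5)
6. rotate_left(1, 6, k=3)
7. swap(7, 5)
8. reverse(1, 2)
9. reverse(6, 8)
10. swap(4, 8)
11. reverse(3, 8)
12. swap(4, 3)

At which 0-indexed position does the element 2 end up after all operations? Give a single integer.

After 1 (rotate_left(4, 6, k=2)): [6, 1, 2, 7, 8, 4, 0, 3, 5]
After 2 (swap(0, 1)): [1, 6, 2, 7, 8, 4, 0, 3, 5]
After 3 (reverse(1, 3)): [1, 7, 2, 6, 8, 4, 0, 3, 5]
After 4 (swap(6, 8)): [1, 7, 2, 6, 8, 4, 5, 3, 0]
After 5 (swap(2, 5)): [1, 7, 4, 6, 8, 2, 5, 3, 0]
After 6 (rotate_left(1, 6, k=3)): [1, 8, 2, 5, 7, 4, 6, 3, 0]
After 7 (swap(7, 5)): [1, 8, 2, 5, 7, 3, 6, 4, 0]
After 8 (reverse(1, 2)): [1, 2, 8, 5, 7, 3, 6, 4, 0]
After 9 (reverse(6, 8)): [1, 2, 8, 5, 7, 3, 0, 4, 6]
After 10 (swap(4, 8)): [1, 2, 8, 5, 6, 3, 0, 4, 7]
After 11 (reverse(3, 8)): [1, 2, 8, 7, 4, 0, 3, 6, 5]
After 12 (swap(4, 3)): [1, 2, 8, 4, 7, 0, 3, 6, 5]

Answer: 1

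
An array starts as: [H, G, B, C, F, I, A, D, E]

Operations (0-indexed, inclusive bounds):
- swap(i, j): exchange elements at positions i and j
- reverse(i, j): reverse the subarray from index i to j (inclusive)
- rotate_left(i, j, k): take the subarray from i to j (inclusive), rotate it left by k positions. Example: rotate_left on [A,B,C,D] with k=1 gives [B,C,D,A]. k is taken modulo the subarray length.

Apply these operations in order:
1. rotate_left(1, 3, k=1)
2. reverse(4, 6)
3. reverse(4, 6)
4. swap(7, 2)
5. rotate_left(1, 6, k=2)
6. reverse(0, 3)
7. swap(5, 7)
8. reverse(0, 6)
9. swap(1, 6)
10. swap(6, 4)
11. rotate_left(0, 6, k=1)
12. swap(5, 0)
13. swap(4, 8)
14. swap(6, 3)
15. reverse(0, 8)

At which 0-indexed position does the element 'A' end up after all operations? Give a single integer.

Answer: 7

Derivation:
After 1 (rotate_left(1, 3, k=1)): [H, B, C, G, F, I, A, D, E]
After 2 (reverse(4, 6)): [H, B, C, G, A, I, F, D, E]
After 3 (reverse(4, 6)): [H, B, C, G, F, I, A, D, E]
After 4 (swap(7, 2)): [H, B, D, G, F, I, A, C, E]
After 5 (rotate_left(1, 6, k=2)): [H, G, F, I, A, B, D, C, E]
After 6 (reverse(0, 3)): [I, F, G, H, A, B, D, C, E]
After 7 (swap(5, 7)): [I, F, G, H, A, C, D, B, E]
After 8 (reverse(0, 6)): [D, C, A, H, G, F, I, B, E]
After 9 (swap(1, 6)): [D, I, A, H, G, F, C, B, E]
After 10 (swap(6, 4)): [D, I, A, H, C, F, G, B, E]
After 11 (rotate_left(0, 6, k=1)): [I, A, H, C, F, G, D, B, E]
After 12 (swap(5, 0)): [G, A, H, C, F, I, D, B, E]
After 13 (swap(4, 8)): [G, A, H, C, E, I, D, B, F]
After 14 (swap(6, 3)): [G, A, H, D, E, I, C, B, F]
After 15 (reverse(0, 8)): [F, B, C, I, E, D, H, A, G]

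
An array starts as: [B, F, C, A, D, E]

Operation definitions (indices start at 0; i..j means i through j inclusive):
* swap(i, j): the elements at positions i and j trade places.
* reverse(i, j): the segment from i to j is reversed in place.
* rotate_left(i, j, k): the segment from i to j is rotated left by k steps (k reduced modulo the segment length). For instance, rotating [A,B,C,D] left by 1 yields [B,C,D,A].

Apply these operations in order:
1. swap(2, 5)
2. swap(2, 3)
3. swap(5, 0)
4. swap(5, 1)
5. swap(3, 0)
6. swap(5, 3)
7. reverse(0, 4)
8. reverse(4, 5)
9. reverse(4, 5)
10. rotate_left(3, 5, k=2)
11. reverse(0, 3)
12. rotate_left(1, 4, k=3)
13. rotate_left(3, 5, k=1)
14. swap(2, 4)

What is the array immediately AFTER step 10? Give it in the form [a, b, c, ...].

Answer: [D, F, A, C, B, E]

Derivation:
After 1 (swap(2, 5)): [B, F, E, A, D, C]
After 2 (swap(2, 3)): [B, F, A, E, D, C]
After 3 (swap(5, 0)): [C, F, A, E, D, B]
After 4 (swap(5, 1)): [C, B, A, E, D, F]
After 5 (swap(3, 0)): [E, B, A, C, D, F]
After 6 (swap(5, 3)): [E, B, A, F, D, C]
After 7 (reverse(0, 4)): [D, F, A, B, E, C]
After 8 (reverse(4, 5)): [D, F, A, B, C, E]
After 9 (reverse(4, 5)): [D, F, A, B, E, C]
After 10 (rotate_left(3, 5, k=2)): [D, F, A, C, B, E]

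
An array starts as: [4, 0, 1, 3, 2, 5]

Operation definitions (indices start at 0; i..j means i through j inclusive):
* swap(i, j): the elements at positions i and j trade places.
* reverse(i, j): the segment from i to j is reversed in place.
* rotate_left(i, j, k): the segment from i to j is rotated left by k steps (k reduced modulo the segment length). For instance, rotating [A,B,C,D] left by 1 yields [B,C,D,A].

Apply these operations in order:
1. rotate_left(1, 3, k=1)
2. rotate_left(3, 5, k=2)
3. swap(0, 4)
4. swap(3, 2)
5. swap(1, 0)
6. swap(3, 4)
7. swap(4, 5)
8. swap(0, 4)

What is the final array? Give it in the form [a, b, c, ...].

After 1 (rotate_left(1, 3, k=1)): [4, 1, 3, 0, 2, 5]
After 2 (rotate_left(3, 5, k=2)): [4, 1, 3, 5, 0, 2]
After 3 (swap(0, 4)): [0, 1, 3, 5, 4, 2]
After 4 (swap(3, 2)): [0, 1, 5, 3, 4, 2]
After 5 (swap(1, 0)): [1, 0, 5, 3, 4, 2]
After 6 (swap(3, 4)): [1, 0, 5, 4, 3, 2]
After 7 (swap(4, 5)): [1, 0, 5, 4, 2, 3]
After 8 (swap(0, 4)): [2, 0, 5, 4, 1, 3]

Answer: [2, 0, 5, 4, 1, 3]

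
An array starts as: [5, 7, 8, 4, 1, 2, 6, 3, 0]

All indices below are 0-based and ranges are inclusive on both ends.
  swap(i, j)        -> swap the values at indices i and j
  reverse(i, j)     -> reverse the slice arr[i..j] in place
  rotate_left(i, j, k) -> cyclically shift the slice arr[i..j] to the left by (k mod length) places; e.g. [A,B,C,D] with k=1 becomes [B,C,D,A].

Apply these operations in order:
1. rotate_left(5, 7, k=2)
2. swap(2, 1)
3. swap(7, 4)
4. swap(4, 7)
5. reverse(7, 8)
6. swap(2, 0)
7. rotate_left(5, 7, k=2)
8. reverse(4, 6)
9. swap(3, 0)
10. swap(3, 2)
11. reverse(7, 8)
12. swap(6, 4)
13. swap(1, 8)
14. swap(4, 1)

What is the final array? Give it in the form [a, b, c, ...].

After 1 (rotate_left(5, 7, k=2)): [5, 7, 8, 4, 1, 3, 2, 6, 0]
After 2 (swap(2, 1)): [5, 8, 7, 4, 1, 3, 2, 6, 0]
After 3 (swap(7, 4)): [5, 8, 7, 4, 6, 3, 2, 1, 0]
After 4 (swap(4, 7)): [5, 8, 7, 4, 1, 3, 2, 6, 0]
After 5 (reverse(7, 8)): [5, 8, 7, 4, 1, 3, 2, 0, 6]
After 6 (swap(2, 0)): [7, 8, 5, 4, 1, 3, 2, 0, 6]
After 7 (rotate_left(5, 7, k=2)): [7, 8, 5, 4, 1, 0, 3, 2, 6]
After 8 (reverse(4, 6)): [7, 8, 5, 4, 3, 0, 1, 2, 6]
After 9 (swap(3, 0)): [4, 8, 5, 7, 3, 0, 1, 2, 6]
After 10 (swap(3, 2)): [4, 8, 7, 5, 3, 0, 1, 2, 6]
After 11 (reverse(7, 8)): [4, 8, 7, 5, 3, 0, 1, 6, 2]
After 12 (swap(6, 4)): [4, 8, 7, 5, 1, 0, 3, 6, 2]
After 13 (swap(1, 8)): [4, 2, 7, 5, 1, 0, 3, 6, 8]
After 14 (swap(4, 1)): [4, 1, 7, 5, 2, 0, 3, 6, 8]

Answer: [4, 1, 7, 5, 2, 0, 3, 6, 8]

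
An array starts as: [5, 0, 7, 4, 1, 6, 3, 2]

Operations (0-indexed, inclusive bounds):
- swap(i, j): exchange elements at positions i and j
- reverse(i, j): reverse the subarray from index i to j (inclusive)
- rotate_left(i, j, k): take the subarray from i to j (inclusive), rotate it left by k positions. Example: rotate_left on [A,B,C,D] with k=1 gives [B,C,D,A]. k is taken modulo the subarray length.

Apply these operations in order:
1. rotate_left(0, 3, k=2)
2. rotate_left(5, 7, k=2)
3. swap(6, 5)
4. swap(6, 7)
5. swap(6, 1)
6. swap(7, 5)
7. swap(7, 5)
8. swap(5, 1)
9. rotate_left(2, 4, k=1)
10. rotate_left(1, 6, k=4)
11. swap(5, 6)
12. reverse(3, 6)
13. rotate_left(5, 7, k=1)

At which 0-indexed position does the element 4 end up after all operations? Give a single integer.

After 1 (rotate_left(0, 3, k=2)): [7, 4, 5, 0, 1, 6, 3, 2]
After 2 (rotate_left(5, 7, k=2)): [7, 4, 5, 0, 1, 2, 6, 3]
After 3 (swap(6, 5)): [7, 4, 5, 0, 1, 6, 2, 3]
After 4 (swap(6, 7)): [7, 4, 5, 0, 1, 6, 3, 2]
After 5 (swap(6, 1)): [7, 3, 5, 0, 1, 6, 4, 2]
After 6 (swap(7, 5)): [7, 3, 5, 0, 1, 2, 4, 6]
After 7 (swap(7, 5)): [7, 3, 5, 0, 1, 6, 4, 2]
After 8 (swap(5, 1)): [7, 6, 5, 0, 1, 3, 4, 2]
After 9 (rotate_left(2, 4, k=1)): [7, 6, 0, 1, 5, 3, 4, 2]
After 10 (rotate_left(1, 6, k=4)): [7, 3, 4, 6, 0, 1, 5, 2]
After 11 (swap(5, 6)): [7, 3, 4, 6, 0, 5, 1, 2]
After 12 (reverse(3, 6)): [7, 3, 4, 1, 5, 0, 6, 2]
After 13 (rotate_left(5, 7, k=1)): [7, 3, 4, 1, 5, 6, 2, 0]

Answer: 2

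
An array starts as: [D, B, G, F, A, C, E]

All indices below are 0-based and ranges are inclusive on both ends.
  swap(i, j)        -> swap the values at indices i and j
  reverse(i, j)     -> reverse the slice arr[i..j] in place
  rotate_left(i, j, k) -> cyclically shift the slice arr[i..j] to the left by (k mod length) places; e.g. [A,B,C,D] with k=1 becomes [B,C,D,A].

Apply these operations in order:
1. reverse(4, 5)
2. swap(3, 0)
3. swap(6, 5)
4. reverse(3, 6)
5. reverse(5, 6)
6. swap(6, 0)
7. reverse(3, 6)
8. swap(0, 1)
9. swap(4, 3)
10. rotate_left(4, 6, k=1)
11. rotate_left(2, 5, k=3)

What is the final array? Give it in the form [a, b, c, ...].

After 1 (reverse(4, 5)): [D, B, G, F, C, A, E]
After 2 (swap(3, 0)): [F, B, G, D, C, A, E]
After 3 (swap(6, 5)): [F, B, G, D, C, E, A]
After 4 (reverse(3, 6)): [F, B, G, A, E, C, D]
After 5 (reverse(5, 6)): [F, B, G, A, E, D, C]
After 6 (swap(6, 0)): [C, B, G, A, E, D, F]
After 7 (reverse(3, 6)): [C, B, G, F, D, E, A]
After 8 (swap(0, 1)): [B, C, G, F, D, E, A]
After 9 (swap(4, 3)): [B, C, G, D, F, E, A]
After 10 (rotate_left(4, 6, k=1)): [B, C, G, D, E, A, F]
After 11 (rotate_left(2, 5, k=3)): [B, C, A, G, D, E, F]

Answer: [B, C, A, G, D, E, F]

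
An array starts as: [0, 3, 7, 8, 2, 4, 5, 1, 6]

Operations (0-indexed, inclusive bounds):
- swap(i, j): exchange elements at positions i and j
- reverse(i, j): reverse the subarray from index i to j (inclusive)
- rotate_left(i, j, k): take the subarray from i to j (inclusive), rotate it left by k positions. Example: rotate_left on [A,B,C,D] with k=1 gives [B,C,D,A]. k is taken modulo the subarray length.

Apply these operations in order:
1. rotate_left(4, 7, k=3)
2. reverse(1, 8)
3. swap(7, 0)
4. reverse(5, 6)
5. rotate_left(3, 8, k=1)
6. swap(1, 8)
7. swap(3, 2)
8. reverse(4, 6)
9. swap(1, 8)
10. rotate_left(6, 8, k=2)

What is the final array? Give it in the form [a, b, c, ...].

After 1 (rotate_left(4, 7, k=3)): [0, 3, 7, 8, 1, 2, 4, 5, 6]
After 2 (reverse(1, 8)): [0, 6, 5, 4, 2, 1, 8, 7, 3]
After 3 (swap(7, 0)): [7, 6, 5, 4, 2, 1, 8, 0, 3]
After 4 (reverse(5, 6)): [7, 6, 5, 4, 2, 8, 1, 0, 3]
After 5 (rotate_left(3, 8, k=1)): [7, 6, 5, 2, 8, 1, 0, 3, 4]
After 6 (swap(1, 8)): [7, 4, 5, 2, 8, 1, 0, 3, 6]
After 7 (swap(3, 2)): [7, 4, 2, 5, 8, 1, 0, 3, 6]
After 8 (reverse(4, 6)): [7, 4, 2, 5, 0, 1, 8, 3, 6]
After 9 (swap(1, 8)): [7, 6, 2, 5, 0, 1, 8, 3, 4]
After 10 (rotate_left(6, 8, k=2)): [7, 6, 2, 5, 0, 1, 4, 8, 3]

Answer: [7, 6, 2, 5, 0, 1, 4, 8, 3]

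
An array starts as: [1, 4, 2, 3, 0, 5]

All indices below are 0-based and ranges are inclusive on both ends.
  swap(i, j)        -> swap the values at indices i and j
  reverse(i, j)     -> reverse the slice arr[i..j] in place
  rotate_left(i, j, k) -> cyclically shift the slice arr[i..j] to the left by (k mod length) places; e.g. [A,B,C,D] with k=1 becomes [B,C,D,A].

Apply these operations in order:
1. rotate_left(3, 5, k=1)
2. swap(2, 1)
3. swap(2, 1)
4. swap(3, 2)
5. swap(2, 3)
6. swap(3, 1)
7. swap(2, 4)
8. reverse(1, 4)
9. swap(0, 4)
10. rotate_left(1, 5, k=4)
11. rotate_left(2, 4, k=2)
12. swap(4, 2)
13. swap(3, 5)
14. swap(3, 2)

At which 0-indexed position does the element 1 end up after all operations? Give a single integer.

Answer: 2

Derivation:
After 1 (rotate_left(3, 5, k=1)): [1, 4, 2, 0, 5, 3]
After 2 (swap(2, 1)): [1, 2, 4, 0, 5, 3]
After 3 (swap(2, 1)): [1, 4, 2, 0, 5, 3]
After 4 (swap(3, 2)): [1, 4, 0, 2, 5, 3]
After 5 (swap(2, 3)): [1, 4, 2, 0, 5, 3]
After 6 (swap(3, 1)): [1, 0, 2, 4, 5, 3]
After 7 (swap(2, 4)): [1, 0, 5, 4, 2, 3]
After 8 (reverse(1, 4)): [1, 2, 4, 5, 0, 3]
After 9 (swap(0, 4)): [0, 2, 4, 5, 1, 3]
After 10 (rotate_left(1, 5, k=4)): [0, 3, 2, 4, 5, 1]
After 11 (rotate_left(2, 4, k=2)): [0, 3, 5, 2, 4, 1]
After 12 (swap(4, 2)): [0, 3, 4, 2, 5, 1]
After 13 (swap(3, 5)): [0, 3, 4, 1, 5, 2]
After 14 (swap(3, 2)): [0, 3, 1, 4, 5, 2]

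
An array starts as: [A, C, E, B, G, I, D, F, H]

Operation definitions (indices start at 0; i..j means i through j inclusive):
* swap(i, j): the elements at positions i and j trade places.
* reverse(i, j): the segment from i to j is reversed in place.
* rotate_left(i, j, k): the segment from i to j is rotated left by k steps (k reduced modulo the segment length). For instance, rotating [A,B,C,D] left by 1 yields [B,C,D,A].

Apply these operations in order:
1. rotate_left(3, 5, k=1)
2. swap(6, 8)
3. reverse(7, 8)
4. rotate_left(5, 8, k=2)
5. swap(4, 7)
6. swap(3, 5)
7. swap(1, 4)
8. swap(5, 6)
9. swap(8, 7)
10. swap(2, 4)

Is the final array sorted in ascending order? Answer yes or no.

After 1 (rotate_left(3, 5, k=1)): [A, C, E, G, I, B, D, F, H]
After 2 (swap(6, 8)): [A, C, E, G, I, B, H, F, D]
After 3 (reverse(7, 8)): [A, C, E, G, I, B, H, D, F]
After 4 (rotate_left(5, 8, k=2)): [A, C, E, G, I, D, F, B, H]
After 5 (swap(4, 7)): [A, C, E, G, B, D, F, I, H]
After 6 (swap(3, 5)): [A, C, E, D, B, G, F, I, H]
After 7 (swap(1, 4)): [A, B, E, D, C, G, F, I, H]
After 8 (swap(5, 6)): [A, B, E, D, C, F, G, I, H]
After 9 (swap(8, 7)): [A, B, E, D, C, F, G, H, I]
After 10 (swap(2, 4)): [A, B, C, D, E, F, G, H, I]

Answer: yes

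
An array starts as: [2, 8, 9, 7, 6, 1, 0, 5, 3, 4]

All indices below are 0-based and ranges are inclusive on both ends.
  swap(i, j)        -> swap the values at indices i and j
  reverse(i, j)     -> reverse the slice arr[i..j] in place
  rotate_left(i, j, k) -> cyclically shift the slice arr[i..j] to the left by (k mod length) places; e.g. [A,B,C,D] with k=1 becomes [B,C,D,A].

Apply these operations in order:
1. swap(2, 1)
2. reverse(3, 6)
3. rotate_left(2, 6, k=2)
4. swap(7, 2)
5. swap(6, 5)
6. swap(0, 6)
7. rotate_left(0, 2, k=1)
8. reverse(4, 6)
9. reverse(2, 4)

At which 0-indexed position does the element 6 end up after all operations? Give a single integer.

After 1 (swap(2, 1)): [2, 9, 8, 7, 6, 1, 0, 5, 3, 4]
After 2 (reverse(3, 6)): [2, 9, 8, 0, 1, 6, 7, 5, 3, 4]
After 3 (rotate_left(2, 6, k=2)): [2, 9, 1, 6, 7, 8, 0, 5, 3, 4]
After 4 (swap(7, 2)): [2, 9, 5, 6, 7, 8, 0, 1, 3, 4]
After 5 (swap(6, 5)): [2, 9, 5, 6, 7, 0, 8, 1, 3, 4]
After 6 (swap(0, 6)): [8, 9, 5, 6, 7, 0, 2, 1, 3, 4]
After 7 (rotate_left(0, 2, k=1)): [9, 5, 8, 6, 7, 0, 2, 1, 3, 4]
After 8 (reverse(4, 6)): [9, 5, 8, 6, 2, 0, 7, 1, 3, 4]
After 9 (reverse(2, 4)): [9, 5, 2, 6, 8, 0, 7, 1, 3, 4]

Answer: 3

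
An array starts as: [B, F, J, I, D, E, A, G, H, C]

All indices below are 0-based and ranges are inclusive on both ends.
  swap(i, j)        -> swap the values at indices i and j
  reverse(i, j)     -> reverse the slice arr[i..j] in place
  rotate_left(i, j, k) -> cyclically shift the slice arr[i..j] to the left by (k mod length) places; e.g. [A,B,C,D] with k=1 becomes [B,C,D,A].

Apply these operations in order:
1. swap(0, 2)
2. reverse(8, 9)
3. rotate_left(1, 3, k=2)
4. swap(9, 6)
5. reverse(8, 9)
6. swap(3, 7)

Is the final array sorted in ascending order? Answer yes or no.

Answer: no

Derivation:
After 1 (swap(0, 2)): [J, F, B, I, D, E, A, G, H, C]
After 2 (reverse(8, 9)): [J, F, B, I, D, E, A, G, C, H]
After 3 (rotate_left(1, 3, k=2)): [J, I, F, B, D, E, A, G, C, H]
After 4 (swap(9, 6)): [J, I, F, B, D, E, H, G, C, A]
After 5 (reverse(8, 9)): [J, I, F, B, D, E, H, G, A, C]
After 6 (swap(3, 7)): [J, I, F, G, D, E, H, B, A, C]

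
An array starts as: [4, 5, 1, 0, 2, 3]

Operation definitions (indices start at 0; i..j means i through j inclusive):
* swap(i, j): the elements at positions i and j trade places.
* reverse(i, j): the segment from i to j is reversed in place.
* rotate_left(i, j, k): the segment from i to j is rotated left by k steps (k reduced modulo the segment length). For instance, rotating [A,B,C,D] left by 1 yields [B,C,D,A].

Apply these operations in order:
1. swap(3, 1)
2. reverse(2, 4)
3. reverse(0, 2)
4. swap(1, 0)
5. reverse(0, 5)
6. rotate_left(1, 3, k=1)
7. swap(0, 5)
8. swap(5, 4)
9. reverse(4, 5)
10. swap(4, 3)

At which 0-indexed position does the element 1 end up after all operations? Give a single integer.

After 1 (swap(3, 1)): [4, 0, 1, 5, 2, 3]
After 2 (reverse(2, 4)): [4, 0, 2, 5, 1, 3]
After 3 (reverse(0, 2)): [2, 0, 4, 5, 1, 3]
After 4 (swap(1, 0)): [0, 2, 4, 5, 1, 3]
After 5 (reverse(0, 5)): [3, 1, 5, 4, 2, 0]
After 6 (rotate_left(1, 3, k=1)): [3, 5, 4, 1, 2, 0]
After 7 (swap(0, 5)): [0, 5, 4, 1, 2, 3]
After 8 (swap(5, 4)): [0, 5, 4, 1, 3, 2]
After 9 (reverse(4, 5)): [0, 5, 4, 1, 2, 3]
After 10 (swap(4, 3)): [0, 5, 4, 2, 1, 3]

Answer: 4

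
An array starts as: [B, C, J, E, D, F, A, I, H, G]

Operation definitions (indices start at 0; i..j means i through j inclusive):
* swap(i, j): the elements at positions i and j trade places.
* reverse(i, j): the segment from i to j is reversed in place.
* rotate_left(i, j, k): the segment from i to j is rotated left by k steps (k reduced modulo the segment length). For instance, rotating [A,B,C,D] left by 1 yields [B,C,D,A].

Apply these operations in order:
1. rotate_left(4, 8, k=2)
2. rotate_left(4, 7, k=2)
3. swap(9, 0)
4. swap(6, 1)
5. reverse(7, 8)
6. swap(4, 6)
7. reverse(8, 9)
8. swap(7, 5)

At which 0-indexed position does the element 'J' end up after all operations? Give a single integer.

Answer: 2

Derivation:
After 1 (rotate_left(4, 8, k=2)): [B, C, J, E, A, I, H, D, F, G]
After 2 (rotate_left(4, 7, k=2)): [B, C, J, E, H, D, A, I, F, G]
After 3 (swap(9, 0)): [G, C, J, E, H, D, A, I, F, B]
After 4 (swap(6, 1)): [G, A, J, E, H, D, C, I, F, B]
After 5 (reverse(7, 8)): [G, A, J, E, H, D, C, F, I, B]
After 6 (swap(4, 6)): [G, A, J, E, C, D, H, F, I, B]
After 7 (reverse(8, 9)): [G, A, J, E, C, D, H, F, B, I]
After 8 (swap(7, 5)): [G, A, J, E, C, F, H, D, B, I]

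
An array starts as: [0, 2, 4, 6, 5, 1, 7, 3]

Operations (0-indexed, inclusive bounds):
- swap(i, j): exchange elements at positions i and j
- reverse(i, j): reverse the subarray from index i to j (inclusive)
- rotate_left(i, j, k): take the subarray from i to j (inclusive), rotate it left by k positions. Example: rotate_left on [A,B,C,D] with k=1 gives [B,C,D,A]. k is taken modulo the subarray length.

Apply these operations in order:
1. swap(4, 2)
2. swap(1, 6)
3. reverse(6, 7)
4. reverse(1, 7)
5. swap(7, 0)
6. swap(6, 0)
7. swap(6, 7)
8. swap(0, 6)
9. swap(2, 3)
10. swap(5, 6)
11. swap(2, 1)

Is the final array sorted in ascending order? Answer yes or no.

After 1 (swap(4, 2)): [0, 2, 5, 6, 4, 1, 7, 3]
After 2 (swap(1, 6)): [0, 7, 5, 6, 4, 1, 2, 3]
After 3 (reverse(6, 7)): [0, 7, 5, 6, 4, 1, 3, 2]
After 4 (reverse(1, 7)): [0, 2, 3, 1, 4, 6, 5, 7]
After 5 (swap(7, 0)): [7, 2, 3, 1, 4, 6, 5, 0]
After 6 (swap(6, 0)): [5, 2, 3, 1, 4, 6, 7, 0]
After 7 (swap(6, 7)): [5, 2, 3, 1, 4, 6, 0, 7]
After 8 (swap(0, 6)): [0, 2, 3, 1, 4, 6, 5, 7]
After 9 (swap(2, 3)): [0, 2, 1, 3, 4, 6, 5, 7]
After 10 (swap(5, 6)): [0, 2, 1, 3, 4, 5, 6, 7]
After 11 (swap(2, 1)): [0, 1, 2, 3, 4, 5, 6, 7]

Answer: yes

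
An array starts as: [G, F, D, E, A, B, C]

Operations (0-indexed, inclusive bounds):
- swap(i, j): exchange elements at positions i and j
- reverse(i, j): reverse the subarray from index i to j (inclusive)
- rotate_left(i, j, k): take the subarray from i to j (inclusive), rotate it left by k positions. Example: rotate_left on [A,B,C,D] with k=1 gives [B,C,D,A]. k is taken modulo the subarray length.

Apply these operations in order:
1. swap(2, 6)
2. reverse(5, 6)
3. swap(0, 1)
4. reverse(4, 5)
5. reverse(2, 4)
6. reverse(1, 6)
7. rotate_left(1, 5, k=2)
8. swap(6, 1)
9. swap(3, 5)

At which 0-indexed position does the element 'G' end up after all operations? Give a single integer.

After 1 (swap(2, 6)): [G, F, C, E, A, B, D]
After 2 (reverse(5, 6)): [G, F, C, E, A, D, B]
After 3 (swap(0, 1)): [F, G, C, E, A, D, B]
After 4 (reverse(4, 5)): [F, G, C, E, D, A, B]
After 5 (reverse(2, 4)): [F, G, D, E, C, A, B]
After 6 (reverse(1, 6)): [F, B, A, C, E, D, G]
After 7 (rotate_left(1, 5, k=2)): [F, C, E, D, B, A, G]
After 8 (swap(6, 1)): [F, G, E, D, B, A, C]
After 9 (swap(3, 5)): [F, G, E, A, B, D, C]

Answer: 1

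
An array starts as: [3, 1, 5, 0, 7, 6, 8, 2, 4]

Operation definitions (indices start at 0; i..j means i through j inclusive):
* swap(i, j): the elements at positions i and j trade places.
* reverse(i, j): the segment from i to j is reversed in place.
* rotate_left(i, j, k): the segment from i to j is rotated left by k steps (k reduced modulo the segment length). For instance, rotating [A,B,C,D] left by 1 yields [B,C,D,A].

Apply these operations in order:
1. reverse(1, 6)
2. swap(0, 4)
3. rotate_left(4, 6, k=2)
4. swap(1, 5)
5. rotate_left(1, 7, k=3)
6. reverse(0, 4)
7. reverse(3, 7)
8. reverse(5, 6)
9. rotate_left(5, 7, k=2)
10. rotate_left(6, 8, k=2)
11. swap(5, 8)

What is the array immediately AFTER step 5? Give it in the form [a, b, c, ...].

Answer: [0, 1, 8, 5, 2, 3, 6, 7, 4]

Derivation:
After 1 (reverse(1, 6)): [3, 8, 6, 7, 0, 5, 1, 2, 4]
After 2 (swap(0, 4)): [0, 8, 6, 7, 3, 5, 1, 2, 4]
After 3 (rotate_left(4, 6, k=2)): [0, 8, 6, 7, 1, 3, 5, 2, 4]
After 4 (swap(1, 5)): [0, 3, 6, 7, 1, 8, 5, 2, 4]
After 5 (rotate_left(1, 7, k=3)): [0, 1, 8, 5, 2, 3, 6, 7, 4]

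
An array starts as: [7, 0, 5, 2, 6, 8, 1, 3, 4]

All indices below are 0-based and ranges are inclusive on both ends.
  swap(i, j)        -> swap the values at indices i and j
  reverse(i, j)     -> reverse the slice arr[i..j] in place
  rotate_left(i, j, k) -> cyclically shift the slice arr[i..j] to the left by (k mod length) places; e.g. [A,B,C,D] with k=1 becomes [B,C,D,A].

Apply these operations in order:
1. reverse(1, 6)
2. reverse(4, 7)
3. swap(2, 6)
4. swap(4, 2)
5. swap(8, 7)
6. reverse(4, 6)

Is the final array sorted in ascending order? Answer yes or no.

Answer: no

Derivation:
After 1 (reverse(1, 6)): [7, 1, 8, 6, 2, 5, 0, 3, 4]
After 2 (reverse(4, 7)): [7, 1, 8, 6, 3, 0, 5, 2, 4]
After 3 (swap(2, 6)): [7, 1, 5, 6, 3, 0, 8, 2, 4]
After 4 (swap(4, 2)): [7, 1, 3, 6, 5, 0, 8, 2, 4]
After 5 (swap(8, 7)): [7, 1, 3, 6, 5, 0, 8, 4, 2]
After 6 (reverse(4, 6)): [7, 1, 3, 6, 8, 0, 5, 4, 2]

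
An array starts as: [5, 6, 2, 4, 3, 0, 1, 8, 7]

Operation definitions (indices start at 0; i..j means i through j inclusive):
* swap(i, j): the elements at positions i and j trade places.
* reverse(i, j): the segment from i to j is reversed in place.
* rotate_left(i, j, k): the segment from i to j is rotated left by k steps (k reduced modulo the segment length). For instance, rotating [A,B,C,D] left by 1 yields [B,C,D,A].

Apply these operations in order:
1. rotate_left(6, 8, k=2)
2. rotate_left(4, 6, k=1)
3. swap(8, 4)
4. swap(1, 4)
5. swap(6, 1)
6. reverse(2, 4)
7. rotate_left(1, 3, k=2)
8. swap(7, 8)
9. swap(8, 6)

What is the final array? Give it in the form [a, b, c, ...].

After 1 (rotate_left(6, 8, k=2)): [5, 6, 2, 4, 3, 0, 7, 1, 8]
After 2 (rotate_left(4, 6, k=1)): [5, 6, 2, 4, 0, 7, 3, 1, 8]
After 3 (swap(8, 4)): [5, 6, 2, 4, 8, 7, 3, 1, 0]
After 4 (swap(1, 4)): [5, 8, 2, 4, 6, 7, 3, 1, 0]
After 5 (swap(6, 1)): [5, 3, 2, 4, 6, 7, 8, 1, 0]
After 6 (reverse(2, 4)): [5, 3, 6, 4, 2, 7, 8, 1, 0]
After 7 (rotate_left(1, 3, k=2)): [5, 4, 3, 6, 2, 7, 8, 1, 0]
After 8 (swap(7, 8)): [5, 4, 3, 6, 2, 7, 8, 0, 1]
After 9 (swap(8, 6)): [5, 4, 3, 6, 2, 7, 1, 0, 8]

Answer: [5, 4, 3, 6, 2, 7, 1, 0, 8]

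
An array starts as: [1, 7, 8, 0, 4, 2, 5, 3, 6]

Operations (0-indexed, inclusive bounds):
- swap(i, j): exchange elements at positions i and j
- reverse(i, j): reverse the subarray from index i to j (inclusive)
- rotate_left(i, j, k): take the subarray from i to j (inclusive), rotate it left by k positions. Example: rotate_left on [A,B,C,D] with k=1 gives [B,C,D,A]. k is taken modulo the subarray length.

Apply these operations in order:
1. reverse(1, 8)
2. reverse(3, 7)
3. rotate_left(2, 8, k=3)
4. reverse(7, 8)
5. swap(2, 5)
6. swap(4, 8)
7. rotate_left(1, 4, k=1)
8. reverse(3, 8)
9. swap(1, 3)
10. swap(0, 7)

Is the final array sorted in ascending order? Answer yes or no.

After 1 (reverse(1, 8)): [1, 6, 3, 5, 2, 4, 0, 8, 7]
After 2 (reverse(3, 7)): [1, 6, 3, 8, 0, 4, 2, 5, 7]
After 3 (rotate_left(2, 8, k=3)): [1, 6, 4, 2, 5, 7, 3, 8, 0]
After 4 (reverse(7, 8)): [1, 6, 4, 2, 5, 7, 3, 0, 8]
After 5 (swap(2, 5)): [1, 6, 7, 2, 5, 4, 3, 0, 8]
After 6 (swap(4, 8)): [1, 6, 7, 2, 8, 4, 3, 0, 5]
After 7 (rotate_left(1, 4, k=1)): [1, 7, 2, 8, 6, 4, 3, 0, 5]
After 8 (reverse(3, 8)): [1, 7, 2, 5, 0, 3, 4, 6, 8]
After 9 (swap(1, 3)): [1, 5, 2, 7, 0, 3, 4, 6, 8]
After 10 (swap(0, 7)): [6, 5, 2, 7, 0, 3, 4, 1, 8]

Answer: no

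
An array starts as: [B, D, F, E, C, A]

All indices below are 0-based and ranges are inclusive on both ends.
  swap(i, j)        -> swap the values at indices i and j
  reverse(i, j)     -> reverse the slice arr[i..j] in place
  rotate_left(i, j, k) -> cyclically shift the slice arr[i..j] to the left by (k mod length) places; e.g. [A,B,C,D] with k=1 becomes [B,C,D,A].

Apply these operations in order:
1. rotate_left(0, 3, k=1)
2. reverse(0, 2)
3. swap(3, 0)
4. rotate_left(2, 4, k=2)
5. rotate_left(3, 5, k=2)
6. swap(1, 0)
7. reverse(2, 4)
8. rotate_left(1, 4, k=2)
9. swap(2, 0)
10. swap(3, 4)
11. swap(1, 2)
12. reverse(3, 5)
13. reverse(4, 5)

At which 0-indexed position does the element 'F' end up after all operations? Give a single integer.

After 1 (rotate_left(0, 3, k=1)): [D, F, E, B, C, A]
After 2 (reverse(0, 2)): [E, F, D, B, C, A]
After 3 (swap(3, 0)): [B, F, D, E, C, A]
After 4 (rotate_left(2, 4, k=2)): [B, F, C, D, E, A]
After 5 (rotate_left(3, 5, k=2)): [B, F, C, A, D, E]
After 6 (swap(1, 0)): [F, B, C, A, D, E]
After 7 (reverse(2, 4)): [F, B, D, A, C, E]
After 8 (rotate_left(1, 4, k=2)): [F, A, C, B, D, E]
After 9 (swap(2, 0)): [C, A, F, B, D, E]
After 10 (swap(3, 4)): [C, A, F, D, B, E]
After 11 (swap(1, 2)): [C, F, A, D, B, E]
After 12 (reverse(3, 5)): [C, F, A, E, B, D]
After 13 (reverse(4, 5)): [C, F, A, E, D, B]

Answer: 1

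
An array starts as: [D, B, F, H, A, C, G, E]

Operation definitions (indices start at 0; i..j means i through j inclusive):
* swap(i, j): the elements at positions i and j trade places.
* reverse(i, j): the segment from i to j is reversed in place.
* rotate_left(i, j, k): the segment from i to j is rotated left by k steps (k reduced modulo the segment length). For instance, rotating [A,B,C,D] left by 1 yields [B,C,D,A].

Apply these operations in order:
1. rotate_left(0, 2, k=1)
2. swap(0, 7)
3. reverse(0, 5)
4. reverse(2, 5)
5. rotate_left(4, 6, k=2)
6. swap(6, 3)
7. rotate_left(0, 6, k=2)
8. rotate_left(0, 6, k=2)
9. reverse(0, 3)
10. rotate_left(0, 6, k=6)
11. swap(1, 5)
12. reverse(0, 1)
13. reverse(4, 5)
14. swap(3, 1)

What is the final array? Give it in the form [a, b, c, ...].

Answer: [A, D, F, H, C, G, E, B]

Derivation:
After 1 (rotate_left(0, 2, k=1)): [B, F, D, H, A, C, G, E]
After 2 (swap(0, 7)): [E, F, D, H, A, C, G, B]
After 3 (reverse(0, 5)): [C, A, H, D, F, E, G, B]
After 4 (reverse(2, 5)): [C, A, E, F, D, H, G, B]
After 5 (rotate_left(4, 6, k=2)): [C, A, E, F, G, D, H, B]
After 6 (swap(6, 3)): [C, A, E, H, G, D, F, B]
After 7 (rotate_left(0, 6, k=2)): [E, H, G, D, F, C, A, B]
After 8 (rotate_left(0, 6, k=2)): [G, D, F, C, A, E, H, B]
After 9 (reverse(0, 3)): [C, F, D, G, A, E, H, B]
After 10 (rotate_left(0, 6, k=6)): [H, C, F, D, G, A, E, B]
After 11 (swap(1, 5)): [H, A, F, D, G, C, E, B]
After 12 (reverse(0, 1)): [A, H, F, D, G, C, E, B]
After 13 (reverse(4, 5)): [A, H, F, D, C, G, E, B]
After 14 (swap(3, 1)): [A, D, F, H, C, G, E, B]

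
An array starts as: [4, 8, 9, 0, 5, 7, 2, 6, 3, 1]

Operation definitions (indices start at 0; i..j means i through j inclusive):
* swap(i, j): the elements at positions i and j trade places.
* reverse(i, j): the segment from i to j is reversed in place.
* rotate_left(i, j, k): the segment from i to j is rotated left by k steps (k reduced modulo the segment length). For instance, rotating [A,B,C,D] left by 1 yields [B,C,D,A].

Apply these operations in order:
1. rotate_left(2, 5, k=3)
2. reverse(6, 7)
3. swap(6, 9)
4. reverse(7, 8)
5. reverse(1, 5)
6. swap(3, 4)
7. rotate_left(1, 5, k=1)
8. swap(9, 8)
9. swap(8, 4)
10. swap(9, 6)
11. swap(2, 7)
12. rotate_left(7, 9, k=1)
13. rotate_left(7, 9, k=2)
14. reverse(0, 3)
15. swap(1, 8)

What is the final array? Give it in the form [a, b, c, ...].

Answer: [9, 8, 0, 4, 6, 5, 2, 7, 3, 1]

Derivation:
After 1 (rotate_left(2, 5, k=3)): [4, 8, 7, 9, 0, 5, 2, 6, 3, 1]
After 2 (reverse(6, 7)): [4, 8, 7, 9, 0, 5, 6, 2, 3, 1]
After 3 (swap(6, 9)): [4, 8, 7, 9, 0, 5, 1, 2, 3, 6]
After 4 (reverse(7, 8)): [4, 8, 7, 9, 0, 5, 1, 3, 2, 6]
After 5 (reverse(1, 5)): [4, 5, 0, 9, 7, 8, 1, 3, 2, 6]
After 6 (swap(3, 4)): [4, 5, 0, 7, 9, 8, 1, 3, 2, 6]
After 7 (rotate_left(1, 5, k=1)): [4, 0, 7, 9, 8, 5, 1, 3, 2, 6]
After 8 (swap(9, 8)): [4, 0, 7, 9, 8, 5, 1, 3, 6, 2]
After 9 (swap(8, 4)): [4, 0, 7, 9, 6, 5, 1, 3, 8, 2]
After 10 (swap(9, 6)): [4, 0, 7, 9, 6, 5, 2, 3, 8, 1]
After 11 (swap(2, 7)): [4, 0, 3, 9, 6, 5, 2, 7, 8, 1]
After 12 (rotate_left(7, 9, k=1)): [4, 0, 3, 9, 6, 5, 2, 8, 1, 7]
After 13 (rotate_left(7, 9, k=2)): [4, 0, 3, 9, 6, 5, 2, 7, 8, 1]
After 14 (reverse(0, 3)): [9, 3, 0, 4, 6, 5, 2, 7, 8, 1]
After 15 (swap(1, 8)): [9, 8, 0, 4, 6, 5, 2, 7, 3, 1]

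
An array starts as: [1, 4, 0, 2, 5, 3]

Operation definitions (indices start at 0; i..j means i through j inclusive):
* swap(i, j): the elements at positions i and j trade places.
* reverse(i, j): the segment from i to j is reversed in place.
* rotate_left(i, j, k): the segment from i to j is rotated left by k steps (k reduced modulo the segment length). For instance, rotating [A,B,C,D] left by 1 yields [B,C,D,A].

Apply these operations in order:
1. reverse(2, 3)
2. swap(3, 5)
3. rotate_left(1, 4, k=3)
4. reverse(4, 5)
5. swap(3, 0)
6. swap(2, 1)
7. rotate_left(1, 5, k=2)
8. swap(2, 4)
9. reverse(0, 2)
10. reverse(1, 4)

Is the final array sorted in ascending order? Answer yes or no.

After 1 (reverse(2, 3)): [1, 4, 2, 0, 5, 3]
After 2 (swap(3, 5)): [1, 4, 2, 3, 5, 0]
After 3 (rotate_left(1, 4, k=3)): [1, 5, 4, 2, 3, 0]
After 4 (reverse(4, 5)): [1, 5, 4, 2, 0, 3]
After 5 (swap(3, 0)): [2, 5, 4, 1, 0, 3]
After 6 (swap(2, 1)): [2, 4, 5, 1, 0, 3]
After 7 (rotate_left(1, 5, k=2)): [2, 1, 0, 3, 4, 5]
After 8 (swap(2, 4)): [2, 1, 4, 3, 0, 5]
After 9 (reverse(0, 2)): [4, 1, 2, 3, 0, 5]
After 10 (reverse(1, 4)): [4, 0, 3, 2, 1, 5]

Answer: no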